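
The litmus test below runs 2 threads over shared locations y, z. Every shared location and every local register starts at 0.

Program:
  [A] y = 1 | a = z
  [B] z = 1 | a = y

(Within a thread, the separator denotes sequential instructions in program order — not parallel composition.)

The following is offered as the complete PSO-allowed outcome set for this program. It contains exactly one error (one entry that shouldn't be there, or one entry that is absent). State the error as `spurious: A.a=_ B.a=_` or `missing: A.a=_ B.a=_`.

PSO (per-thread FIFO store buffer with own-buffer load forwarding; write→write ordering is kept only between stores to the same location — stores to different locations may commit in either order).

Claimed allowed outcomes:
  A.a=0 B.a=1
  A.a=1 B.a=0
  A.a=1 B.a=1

outcome vector order: (A.a,B.a)
PSO (4): (0,0); (0,1); (1,0); (1,1)
PSO∖claimed = {(0,0)}

missing: A.a=0 B.a=0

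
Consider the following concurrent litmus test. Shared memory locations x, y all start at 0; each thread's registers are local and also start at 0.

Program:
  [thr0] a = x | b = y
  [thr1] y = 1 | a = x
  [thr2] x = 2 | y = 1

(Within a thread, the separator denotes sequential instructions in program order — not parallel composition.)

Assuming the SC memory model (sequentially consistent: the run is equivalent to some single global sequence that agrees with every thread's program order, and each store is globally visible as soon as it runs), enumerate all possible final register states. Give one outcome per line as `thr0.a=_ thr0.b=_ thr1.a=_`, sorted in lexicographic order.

thr0.a=0 thr0.b=0 thr1.a=0
thr0.a=0 thr0.b=0 thr1.a=2
thr0.a=0 thr0.b=1 thr1.a=0
thr0.a=0 thr0.b=1 thr1.a=2
thr0.a=2 thr0.b=0 thr1.a=2
thr0.a=2 thr0.b=1 thr1.a=0
thr0.a=2 thr0.b=1 thr1.a=2

outcome vector order: (thr0.a,thr0.b,thr1.a)
|SC outcomes| = 7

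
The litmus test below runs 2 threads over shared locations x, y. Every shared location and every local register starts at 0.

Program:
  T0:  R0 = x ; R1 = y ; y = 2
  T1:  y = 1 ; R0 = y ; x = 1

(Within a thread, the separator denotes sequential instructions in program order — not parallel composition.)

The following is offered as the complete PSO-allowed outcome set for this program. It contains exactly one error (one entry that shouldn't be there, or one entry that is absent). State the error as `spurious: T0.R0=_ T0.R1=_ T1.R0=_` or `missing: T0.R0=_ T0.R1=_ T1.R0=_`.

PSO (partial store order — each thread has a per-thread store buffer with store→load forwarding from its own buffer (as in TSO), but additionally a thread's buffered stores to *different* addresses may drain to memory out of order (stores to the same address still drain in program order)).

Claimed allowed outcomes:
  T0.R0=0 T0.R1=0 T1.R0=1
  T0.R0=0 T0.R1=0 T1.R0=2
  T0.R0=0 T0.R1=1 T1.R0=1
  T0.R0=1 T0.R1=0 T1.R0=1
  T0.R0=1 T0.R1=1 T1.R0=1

missing: T0.R0=0 T0.R1=1 T1.R0=2

outcome vector order: (T0.R0,T0.R1,T1.R0)
under PSO → 0/0/1 0/0/2 0/1/1 0/1/2 1/0/1 1/1/1
PSO∖claimed = {0/1/2}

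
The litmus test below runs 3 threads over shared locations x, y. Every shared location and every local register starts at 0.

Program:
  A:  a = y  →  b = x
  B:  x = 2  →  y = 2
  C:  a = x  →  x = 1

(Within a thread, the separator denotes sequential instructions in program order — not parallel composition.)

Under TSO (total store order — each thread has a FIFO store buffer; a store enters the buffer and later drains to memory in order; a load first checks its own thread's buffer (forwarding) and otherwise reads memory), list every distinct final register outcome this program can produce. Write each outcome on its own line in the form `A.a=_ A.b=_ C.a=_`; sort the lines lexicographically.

A.a=0 A.b=0 C.a=0
A.a=0 A.b=0 C.a=2
A.a=0 A.b=1 C.a=0
A.a=0 A.b=1 C.a=2
A.a=0 A.b=2 C.a=0
A.a=0 A.b=2 C.a=2
A.a=2 A.b=1 C.a=0
A.a=2 A.b=1 C.a=2
A.a=2 A.b=2 C.a=0
A.a=2 A.b=2 C.a=2

outcome vector order: (A.a,A.b,C.a)
|TSO outcomes| = 10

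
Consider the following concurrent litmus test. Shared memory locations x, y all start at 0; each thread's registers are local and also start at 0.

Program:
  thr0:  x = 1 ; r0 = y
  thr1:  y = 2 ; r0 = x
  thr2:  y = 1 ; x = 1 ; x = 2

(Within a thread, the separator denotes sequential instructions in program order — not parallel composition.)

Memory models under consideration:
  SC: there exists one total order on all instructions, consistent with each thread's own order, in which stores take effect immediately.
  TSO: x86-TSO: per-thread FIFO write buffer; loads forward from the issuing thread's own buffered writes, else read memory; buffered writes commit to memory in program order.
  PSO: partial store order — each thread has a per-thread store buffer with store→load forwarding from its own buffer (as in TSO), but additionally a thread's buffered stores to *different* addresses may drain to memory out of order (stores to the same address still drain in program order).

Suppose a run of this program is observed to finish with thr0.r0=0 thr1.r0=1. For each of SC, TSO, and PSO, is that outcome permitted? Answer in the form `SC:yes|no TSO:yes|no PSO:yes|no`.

SC:yes TSO:yes PSO:yes

outcome vector order: (thr0.r0,thr1.r0)
SC: 8 outcomes — {0/1 0/2 1/0 1/1 1/2 2/0 2/1 2/2}
TSO: 9 outcomes — {0/0 0/1 0/2 1/0 1/1 1/2 2/0 2/1 2/2}
PSO: 9 outcomes — {0/0 0/1 0/2 1/0 1/1 1/2 2/0 2/1 2/2}
target 0/1 ∈ {SC,TSO,PSO}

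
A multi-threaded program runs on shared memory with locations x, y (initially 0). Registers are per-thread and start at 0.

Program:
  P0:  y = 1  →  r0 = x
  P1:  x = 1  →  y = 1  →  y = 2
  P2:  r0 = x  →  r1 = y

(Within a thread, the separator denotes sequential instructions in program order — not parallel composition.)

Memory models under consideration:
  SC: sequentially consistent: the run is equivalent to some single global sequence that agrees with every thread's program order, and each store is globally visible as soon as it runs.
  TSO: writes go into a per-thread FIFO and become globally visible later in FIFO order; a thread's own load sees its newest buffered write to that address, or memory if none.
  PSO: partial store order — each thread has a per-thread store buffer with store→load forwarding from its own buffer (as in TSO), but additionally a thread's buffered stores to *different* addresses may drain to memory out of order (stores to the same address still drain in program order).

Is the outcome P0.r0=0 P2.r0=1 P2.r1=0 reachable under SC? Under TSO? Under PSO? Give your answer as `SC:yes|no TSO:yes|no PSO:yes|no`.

outcome vector order: (P0.r0,P2.r0,P2.r1)
SC: 11 outcomes — {0/0/0; 0/0/1; 0/0/2; 0/1/1; 0/1/2; 1/0/0; 1/0/1; 1/0/2; 1/1/0; 1/1/1; 1/1/2}
TSO: 12 outcomes — {0/0/0; 0/0/1; 0/0/2; 0/1/0; 0/1/1; 0/1/2; 1/0/0; 1/0/1; 1/0/2; 1/1/0; 1/1/1; 1/1/2}
PSO: 12 outcomes — {0/0/0; 0/0/1; 0/0/2; 0/1/0; 0/1/1; 0/1/2; 1/0/0; 1/0/1; 1/0/2; 1/1/0; 1/1/1; 1/1/2}
target 0/1/0 ∈ {TSO,PSO}

SC:no TSO:yes PSO:yes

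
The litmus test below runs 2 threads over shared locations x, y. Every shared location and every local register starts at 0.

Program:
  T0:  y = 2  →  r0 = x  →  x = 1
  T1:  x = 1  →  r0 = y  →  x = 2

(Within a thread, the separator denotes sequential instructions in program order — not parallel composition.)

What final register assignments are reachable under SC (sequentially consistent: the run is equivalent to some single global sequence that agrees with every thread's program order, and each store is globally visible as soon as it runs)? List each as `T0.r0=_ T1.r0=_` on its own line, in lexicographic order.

outcome vector order: (T0.r0,T1.r0)
|SC outcomes| = 5

T0.r0=0 T1.r0=2
T0.r0=1 T1.r0=0
T0.r0=1 T1.r0=2
T0.r0=2 T1.r0=0
T0.r0=2 T1.r0=2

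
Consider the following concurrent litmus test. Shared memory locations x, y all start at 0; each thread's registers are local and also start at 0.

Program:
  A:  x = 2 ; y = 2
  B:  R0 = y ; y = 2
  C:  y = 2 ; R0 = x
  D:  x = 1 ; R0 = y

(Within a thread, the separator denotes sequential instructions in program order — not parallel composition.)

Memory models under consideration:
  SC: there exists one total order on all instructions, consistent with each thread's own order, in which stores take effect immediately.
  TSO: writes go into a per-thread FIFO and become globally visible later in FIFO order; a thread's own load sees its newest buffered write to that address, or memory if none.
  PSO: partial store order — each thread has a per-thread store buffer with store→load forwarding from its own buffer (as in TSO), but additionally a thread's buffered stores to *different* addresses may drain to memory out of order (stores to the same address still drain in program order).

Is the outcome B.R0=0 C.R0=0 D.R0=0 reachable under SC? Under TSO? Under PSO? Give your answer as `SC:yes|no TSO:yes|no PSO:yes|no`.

SC:no TSO:yes PSO:yes

outcome vector order: (B.R0,C.R0,D.R0)
under SC → (0,0,2); (0,1,0); (0,1,2); (0,2,0); (0,2,2); (2,0,2); (2,1,0); (2,1,2); (2,2,0); (2,2,2)
under TSO → (0,0,0); (0,0,2); (0,1,0); (0,1,2); (0,2,0); (0,2,2); (2,0,0); (2,0,2); (2,1,0); (2,1,2); (2,2,0); (2,2,2)
under PSO → (0,0,0); (0,0,2); (0,1,0); (0,1,2); (0,2,0); (0,2,2); (2,0,0); (2,0,2); (2,1,0); (2,1,2); (2,2,0); (2,2,2)
target (0,0,0) ∈ {TSO,PSO}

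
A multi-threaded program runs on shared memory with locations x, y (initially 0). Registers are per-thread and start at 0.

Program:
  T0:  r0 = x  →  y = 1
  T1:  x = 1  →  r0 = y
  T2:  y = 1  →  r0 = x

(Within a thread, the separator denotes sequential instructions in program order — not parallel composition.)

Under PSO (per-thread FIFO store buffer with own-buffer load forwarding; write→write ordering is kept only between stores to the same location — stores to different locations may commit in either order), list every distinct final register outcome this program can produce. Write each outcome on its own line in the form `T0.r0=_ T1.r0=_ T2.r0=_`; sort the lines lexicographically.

T0.r0=0 T1.r0=0 T2.r0=0
T0.r0=0 T1.r0=0 T2.r0=1
T0.r0=0 T1.r0=1 T2.r0=0
T0.r0=0 T1.r0=1 T2.r0=1
T0.r0=1 T1.r0=0 T2.r0=0
T0.r0=1 T1.r0=0 T2.r0=1
T0.r0=1 T1.r0=1 T2.r0=0
T0.r0=1 T1.r0=1 T2.r0=1

outcome vector order: (T0.r0,T1.r0,T2.r0)
|PSO outcomes| = 8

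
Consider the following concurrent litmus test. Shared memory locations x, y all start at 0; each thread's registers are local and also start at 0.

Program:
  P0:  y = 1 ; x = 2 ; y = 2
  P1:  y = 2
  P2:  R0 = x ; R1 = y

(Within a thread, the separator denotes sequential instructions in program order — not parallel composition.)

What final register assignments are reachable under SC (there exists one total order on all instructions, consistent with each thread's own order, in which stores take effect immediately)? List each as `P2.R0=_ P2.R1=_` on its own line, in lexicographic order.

P2.R0=0 P2.R1=0
P2.R0=0 P2.R1=1
P2.R0=0 P2.R1=2
P2.R0=2 P2.R1=1
P2.R0=2 P2.R1=2

outcome vector order: (P2.R0,P2.R1)
|SC outcomes| = 5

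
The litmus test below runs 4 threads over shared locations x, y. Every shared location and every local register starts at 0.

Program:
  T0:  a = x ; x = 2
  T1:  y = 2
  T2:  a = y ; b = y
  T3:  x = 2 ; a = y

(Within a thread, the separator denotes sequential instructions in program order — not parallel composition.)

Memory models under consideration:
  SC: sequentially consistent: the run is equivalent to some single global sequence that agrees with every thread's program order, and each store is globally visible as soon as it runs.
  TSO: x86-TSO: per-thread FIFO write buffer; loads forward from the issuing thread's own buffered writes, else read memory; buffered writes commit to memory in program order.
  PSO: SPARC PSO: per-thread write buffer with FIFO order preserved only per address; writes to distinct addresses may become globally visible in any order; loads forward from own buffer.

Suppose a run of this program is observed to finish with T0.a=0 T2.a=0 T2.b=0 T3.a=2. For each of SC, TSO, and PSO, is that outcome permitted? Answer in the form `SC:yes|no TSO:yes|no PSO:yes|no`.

outcome vector order: (T0.a,T2.a,T2.b,T3.a)
SC: 12 outcomes — {0/0/0/0, 0/0/0/2, 0/0/2/0, 0/0/2/2, 0/2/2/0, 0/2/2/2, 2/0/0/0, 2/0/0/2, 2/0/2/0, 2/0/2/2, 2/2/2/0, 2/2/2/2}
TSO: 12 outcomes — {0/0/0/0, 0/0/0/2, 0/0/2/0, 0/0/2/2, 0/2/2/0, 0/2/2/2, 2/0/0/0, 2/0/0/2, 2/0/2/0, 2/0/2/2, 2/2/2/0, 2/2/2/2}
PSO: 12 outcomes — {0/0/0/0, 0/0/0/2, 0/0/2/0, 0/0/2/2, 0/2/2/0, 0/2/2/2, 2/0/0/0, 2/0/0/2, 2/0/2/0, 2/0/2/2, 2/2/2/0, 2/2/2/2}
target 0/0/0/2 ∈ {SC,TSO,PSO}

SC:yes TSO:yes PSO:yes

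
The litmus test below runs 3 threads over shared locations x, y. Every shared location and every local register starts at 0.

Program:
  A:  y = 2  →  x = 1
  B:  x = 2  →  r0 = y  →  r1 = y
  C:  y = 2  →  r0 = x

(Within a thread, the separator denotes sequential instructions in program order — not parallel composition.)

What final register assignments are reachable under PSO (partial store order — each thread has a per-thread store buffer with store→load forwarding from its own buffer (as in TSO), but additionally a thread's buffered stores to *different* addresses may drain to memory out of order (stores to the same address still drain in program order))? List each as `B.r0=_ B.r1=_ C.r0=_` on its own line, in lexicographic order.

B.r0=0 B.r1=0 C.r0=0
B.r0=0 B.r1=0 C.r0=1
B.r0=0 B.r1=0 C.r0=2
B.r0=0 B.r1=2 C.r0=0
B.r0=0 B.r1=2 C.r0=1
B.r0=0 B.r1=2 C.r0=2
B.r0=2 B.r1=2 C.r0=0
B.r0=2 B.r1=2 C.r0=1
B.r0=2 B.r1=2 C.r0=2

outcome vector order: (B.r0,B.r1,C.r0)
|PSO outcomes| = 9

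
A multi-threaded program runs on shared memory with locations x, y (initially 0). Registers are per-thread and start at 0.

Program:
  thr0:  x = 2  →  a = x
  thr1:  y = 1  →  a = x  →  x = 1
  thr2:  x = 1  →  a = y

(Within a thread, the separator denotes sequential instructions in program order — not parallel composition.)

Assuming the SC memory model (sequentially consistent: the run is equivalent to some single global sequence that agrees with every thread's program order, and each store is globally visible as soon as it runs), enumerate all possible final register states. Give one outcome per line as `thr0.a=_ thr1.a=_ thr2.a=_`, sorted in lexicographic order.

thr0.a=1 thr1.a=0 thr2.a=1
thr0.a=1 thr1.a=1 thr2.a=0
thr0.a=1 thr1.a=1 thr2.a=1
thr0.a=1 thr1.a=2 thr2.a=0
thr0.a=1 thr1.a=2 thr2.a=1
thr0.a=2 thr1.a=0 thr2.a=1
thr0.a=2 thr1.a=1 thr2.a=0
thr0.a=2 thr1.a=1 thr2.a=1
thr0.a=2 thr1.a=2 thr2.a=0
thr0.a=2 thr1.a=2 thr2.a=1

outcome vector order: (thr0.a,thr1.a,thr2.a)
|SC outcomes| = 10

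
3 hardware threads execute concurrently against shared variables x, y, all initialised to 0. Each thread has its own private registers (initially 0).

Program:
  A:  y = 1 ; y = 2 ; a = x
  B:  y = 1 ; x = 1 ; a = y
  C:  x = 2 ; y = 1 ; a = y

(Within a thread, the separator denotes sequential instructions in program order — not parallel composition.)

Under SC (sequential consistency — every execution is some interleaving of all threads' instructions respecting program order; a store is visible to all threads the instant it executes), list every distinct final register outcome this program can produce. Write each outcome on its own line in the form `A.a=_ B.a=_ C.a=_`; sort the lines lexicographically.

outcome vector order: (A.a,B.a,C.a)
|SC outcomes| = 10

A.a=0 B.a=1 C.a=1
A.a=0 B.a=2 C.a=1
A.a=1 B.a=1 C.a=1
A.a=1 B.a=1 C.a=2
A.a=1 B.a=2 C.a=1
A.a=1 B.a=2 C.a=2
A.a=2 B.a=1 C.a=1
A.a=2 B.a=1 C.a=2
A.a=2 B.a=2 C.a=1
A.a=2 B.a=2 C.a=2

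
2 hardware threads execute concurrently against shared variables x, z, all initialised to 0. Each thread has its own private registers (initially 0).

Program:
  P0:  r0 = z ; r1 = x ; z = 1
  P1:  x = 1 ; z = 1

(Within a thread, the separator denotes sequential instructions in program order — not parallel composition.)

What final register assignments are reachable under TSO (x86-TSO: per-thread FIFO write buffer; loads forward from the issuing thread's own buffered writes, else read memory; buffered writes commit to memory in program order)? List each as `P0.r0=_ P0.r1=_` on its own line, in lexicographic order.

P0.r0=0 P0.r1=0
P0.r0=0 P0.r1=1
P0.r0=1 P0.r1=1

outcome vector order: (P0.r0,P0.r1)
|TSO outcomes| = 3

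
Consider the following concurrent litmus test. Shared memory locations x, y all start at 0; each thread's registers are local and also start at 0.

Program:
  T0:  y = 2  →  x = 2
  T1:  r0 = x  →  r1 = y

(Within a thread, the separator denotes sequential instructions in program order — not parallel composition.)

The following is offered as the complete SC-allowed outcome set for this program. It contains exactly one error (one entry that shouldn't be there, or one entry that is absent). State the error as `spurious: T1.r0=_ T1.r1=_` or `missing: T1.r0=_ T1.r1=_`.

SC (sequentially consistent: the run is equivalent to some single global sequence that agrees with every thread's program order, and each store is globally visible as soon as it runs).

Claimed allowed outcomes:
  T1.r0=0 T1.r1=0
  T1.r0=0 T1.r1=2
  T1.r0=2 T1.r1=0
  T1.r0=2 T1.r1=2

outcome vector order: (T1.r0,T1.r1)
under SC → 00; 02; 22
claimed∖SC = {20}

spurious: T1.r0=2 T1.r1=0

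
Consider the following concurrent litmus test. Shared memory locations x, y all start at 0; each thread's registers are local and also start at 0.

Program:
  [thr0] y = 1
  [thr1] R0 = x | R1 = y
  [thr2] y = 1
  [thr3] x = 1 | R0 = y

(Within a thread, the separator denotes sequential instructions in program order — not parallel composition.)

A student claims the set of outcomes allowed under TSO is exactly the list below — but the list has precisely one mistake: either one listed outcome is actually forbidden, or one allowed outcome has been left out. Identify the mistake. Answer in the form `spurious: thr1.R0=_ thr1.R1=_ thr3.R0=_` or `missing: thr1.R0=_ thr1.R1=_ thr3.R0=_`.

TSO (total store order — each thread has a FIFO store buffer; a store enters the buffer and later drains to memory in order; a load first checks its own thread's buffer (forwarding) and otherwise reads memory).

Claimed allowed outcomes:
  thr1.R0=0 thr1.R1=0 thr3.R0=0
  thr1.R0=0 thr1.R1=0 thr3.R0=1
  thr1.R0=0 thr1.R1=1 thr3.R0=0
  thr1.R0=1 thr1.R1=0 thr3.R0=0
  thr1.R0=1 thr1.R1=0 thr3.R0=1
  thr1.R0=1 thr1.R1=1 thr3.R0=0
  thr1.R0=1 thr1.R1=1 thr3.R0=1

missing: thr1.R0=0 thr1.R1=1 thr3.R0=1

outcome vector order: (thr1.R0,thr1.R1,thr3.R0)
[TSO] allowed = {(0,0,0) (0,0,1) (0,1,0) (0,1,1) (1,0,0) (1,0,1) (1,1,0) (1,1,1)}
TSO∖claimed = {(0,1,1)}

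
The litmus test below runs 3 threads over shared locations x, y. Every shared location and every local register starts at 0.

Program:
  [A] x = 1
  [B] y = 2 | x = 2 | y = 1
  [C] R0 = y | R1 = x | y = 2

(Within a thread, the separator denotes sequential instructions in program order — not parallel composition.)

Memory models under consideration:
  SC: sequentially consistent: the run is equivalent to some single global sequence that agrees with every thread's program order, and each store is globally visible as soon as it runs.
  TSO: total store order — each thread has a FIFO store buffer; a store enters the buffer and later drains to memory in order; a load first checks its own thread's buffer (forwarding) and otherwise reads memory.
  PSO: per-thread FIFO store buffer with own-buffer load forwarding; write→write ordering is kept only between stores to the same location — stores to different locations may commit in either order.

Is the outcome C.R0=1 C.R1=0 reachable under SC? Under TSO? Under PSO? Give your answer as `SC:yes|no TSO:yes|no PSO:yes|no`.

outcome vector order: (C.R0,C.R1)
under SC → 00, 01, 02, 11, 12, 20, 21, 22
under TSO → 00, 01, 02, 11, 12, 20, 21, 22
under PSO → 00, 01, 02, 10, 11, 12, 20, 21, 22
target 10 ∈ {PSO}

SC:no TSO:no PSO:yes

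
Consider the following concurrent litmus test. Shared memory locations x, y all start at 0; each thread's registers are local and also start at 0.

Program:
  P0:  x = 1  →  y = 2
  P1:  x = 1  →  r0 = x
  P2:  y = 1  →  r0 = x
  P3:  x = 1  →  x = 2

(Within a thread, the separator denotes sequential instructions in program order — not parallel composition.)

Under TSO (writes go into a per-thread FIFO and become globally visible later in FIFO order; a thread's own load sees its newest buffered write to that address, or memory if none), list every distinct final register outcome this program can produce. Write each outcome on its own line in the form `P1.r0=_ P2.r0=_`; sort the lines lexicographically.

P1.r0=1 P2.r0=0
P1.r0=1 P2.r0=1
P1.r0=1 P2.r0=2
P1.r0=2 P2.r0=0
P1.r0=2 P2.r0=1
P1.r0=2 P2.r0=2

outcome vector order: (P1.r0,P2.r0)
|TSO outcomes| = 6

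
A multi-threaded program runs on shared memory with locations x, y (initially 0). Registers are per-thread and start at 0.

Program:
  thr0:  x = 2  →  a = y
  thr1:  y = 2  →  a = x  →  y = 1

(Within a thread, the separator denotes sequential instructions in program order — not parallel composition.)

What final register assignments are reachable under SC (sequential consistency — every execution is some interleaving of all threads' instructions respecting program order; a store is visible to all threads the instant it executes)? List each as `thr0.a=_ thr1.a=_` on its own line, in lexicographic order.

outcome vector order: (thr0.a,thr1.a)
|SC outcomes| = 5

thr0.a=0 thr1.a=2
thr0.a=1 thr1.a=0
thr0.a=1 thr1.a=2
thr0.a=2 thr1.a=0
thr0.a=2 thr1.a=2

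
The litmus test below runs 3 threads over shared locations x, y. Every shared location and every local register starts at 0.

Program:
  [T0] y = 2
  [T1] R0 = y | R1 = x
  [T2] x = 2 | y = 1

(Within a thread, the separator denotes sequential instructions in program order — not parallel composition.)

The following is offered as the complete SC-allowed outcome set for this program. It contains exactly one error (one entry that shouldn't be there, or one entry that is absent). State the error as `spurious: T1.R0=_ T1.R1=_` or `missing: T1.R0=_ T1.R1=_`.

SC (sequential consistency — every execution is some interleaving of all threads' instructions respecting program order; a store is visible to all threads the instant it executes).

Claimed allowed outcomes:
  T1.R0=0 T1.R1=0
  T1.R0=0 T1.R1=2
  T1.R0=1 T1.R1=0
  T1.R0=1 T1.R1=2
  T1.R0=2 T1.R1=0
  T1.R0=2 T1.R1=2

outcome vector order: (T1.R0,T1.R1)
SC (5): 00, 02, 12, 20, 22
claimed∖SC = {10}

spurious: T1.R0=1 T1.R1=0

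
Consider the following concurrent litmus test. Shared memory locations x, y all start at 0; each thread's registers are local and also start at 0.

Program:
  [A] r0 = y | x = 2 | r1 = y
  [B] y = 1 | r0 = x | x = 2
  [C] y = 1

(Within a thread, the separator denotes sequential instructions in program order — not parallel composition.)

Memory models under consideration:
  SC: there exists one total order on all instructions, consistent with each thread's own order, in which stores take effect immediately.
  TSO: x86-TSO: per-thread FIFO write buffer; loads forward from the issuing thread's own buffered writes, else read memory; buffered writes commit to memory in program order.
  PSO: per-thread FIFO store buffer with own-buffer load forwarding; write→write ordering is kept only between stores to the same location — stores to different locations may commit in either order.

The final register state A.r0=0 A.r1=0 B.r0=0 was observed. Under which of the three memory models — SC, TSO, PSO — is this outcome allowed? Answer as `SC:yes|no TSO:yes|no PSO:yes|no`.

SC:no TSO:yes PSO:yes

outcome vector order: (A.r0,A.r1,B.r0)
under SC → 002, 010, 012, 110, 112
under TSO → 000, 002, 010, 012, 110, 112
under PSO → 000, 002, 010, 012, 110, 112
target 000 ∈ {TSO,PSO}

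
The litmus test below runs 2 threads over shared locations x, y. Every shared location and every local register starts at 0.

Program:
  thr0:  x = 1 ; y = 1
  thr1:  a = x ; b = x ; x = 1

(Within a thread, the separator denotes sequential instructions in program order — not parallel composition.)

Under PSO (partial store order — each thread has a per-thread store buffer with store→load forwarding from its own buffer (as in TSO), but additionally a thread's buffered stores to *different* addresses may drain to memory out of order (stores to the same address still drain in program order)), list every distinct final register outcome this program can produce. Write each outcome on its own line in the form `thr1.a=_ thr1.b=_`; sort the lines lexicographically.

thr1.a=0 thr1.b=0
thr1.a=0 thr1.b=1
thr1.a=1 thr1.b=1

outcome vector order: (thr1.a,thr1.b)
|PSO outcomes| = 3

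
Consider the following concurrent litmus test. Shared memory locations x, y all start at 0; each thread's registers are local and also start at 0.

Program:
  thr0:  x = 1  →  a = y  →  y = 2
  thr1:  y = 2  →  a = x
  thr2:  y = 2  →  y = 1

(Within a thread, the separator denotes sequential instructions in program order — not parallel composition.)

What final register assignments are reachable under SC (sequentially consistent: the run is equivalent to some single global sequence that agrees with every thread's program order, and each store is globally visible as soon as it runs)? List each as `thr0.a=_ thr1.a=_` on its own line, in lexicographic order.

outcome vector order: (thr0.a,thr1.a)
|SC outcomes| = 5

thr0.a=0 thr1.a=1
thr0.a=1 thr1.a=0
thr0.a=1 thr1.a=1
thr0.a=2 thr1.a=0
thr0.a=2 thr1.a=1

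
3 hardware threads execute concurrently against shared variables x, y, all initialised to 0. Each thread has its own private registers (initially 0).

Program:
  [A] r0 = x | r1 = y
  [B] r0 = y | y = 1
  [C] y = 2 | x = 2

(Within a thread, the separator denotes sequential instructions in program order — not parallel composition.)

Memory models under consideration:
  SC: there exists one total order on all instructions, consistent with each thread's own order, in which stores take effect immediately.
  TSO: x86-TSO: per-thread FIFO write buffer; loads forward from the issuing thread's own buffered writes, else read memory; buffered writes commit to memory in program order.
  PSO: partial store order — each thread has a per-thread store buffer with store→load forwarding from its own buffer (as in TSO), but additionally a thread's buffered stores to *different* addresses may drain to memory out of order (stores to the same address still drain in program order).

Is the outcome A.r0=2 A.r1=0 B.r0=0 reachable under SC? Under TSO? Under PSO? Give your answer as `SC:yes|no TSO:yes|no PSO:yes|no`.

SC:no TSO:no PSO:yes

outcome vector order: (A.r0,A.r1,B.r0)
[SC] allowed = {(0,0,0) (0,0,2) (0,1,0) (0,1,2) (0,2,0) (0,2,2) (2,1,0) (2,1,2) (2,2,0) (2,2,2)}
[TSO] allowed = {(0,0,0) (0,0,2) (0,1,0) (0,1,2) (0,2,0) (0,2,2) (2,1,0) (2,1,2) (2,2,0) (2,2,2)}
[PSO] allowed = {(0,0,0) (0,0,2) (0,1,0) (0,1,2) (0,2,0) (0,2,2) (2,0,0) (2,0,2) (2,1,0) (2,1,2) (2,2,0) (2,2,2)}
target (2,0,0) ∈ {PSO}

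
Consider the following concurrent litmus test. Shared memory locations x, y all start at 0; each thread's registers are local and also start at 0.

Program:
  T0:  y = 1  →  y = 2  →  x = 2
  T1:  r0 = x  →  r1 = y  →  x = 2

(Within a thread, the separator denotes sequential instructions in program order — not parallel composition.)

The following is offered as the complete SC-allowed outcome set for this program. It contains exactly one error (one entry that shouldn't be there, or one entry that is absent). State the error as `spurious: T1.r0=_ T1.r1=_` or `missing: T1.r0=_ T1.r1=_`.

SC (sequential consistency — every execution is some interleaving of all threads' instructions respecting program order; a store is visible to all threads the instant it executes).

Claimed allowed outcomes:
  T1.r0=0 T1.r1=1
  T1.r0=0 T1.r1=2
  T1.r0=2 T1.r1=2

missing: T1.r0=0 T1.r1=0

outcome vector order: (T1.r0,T1.r1)
SC (4): (0,0); (0,1); (0,2); (2,2)
SC∖claimed = {(0,0)}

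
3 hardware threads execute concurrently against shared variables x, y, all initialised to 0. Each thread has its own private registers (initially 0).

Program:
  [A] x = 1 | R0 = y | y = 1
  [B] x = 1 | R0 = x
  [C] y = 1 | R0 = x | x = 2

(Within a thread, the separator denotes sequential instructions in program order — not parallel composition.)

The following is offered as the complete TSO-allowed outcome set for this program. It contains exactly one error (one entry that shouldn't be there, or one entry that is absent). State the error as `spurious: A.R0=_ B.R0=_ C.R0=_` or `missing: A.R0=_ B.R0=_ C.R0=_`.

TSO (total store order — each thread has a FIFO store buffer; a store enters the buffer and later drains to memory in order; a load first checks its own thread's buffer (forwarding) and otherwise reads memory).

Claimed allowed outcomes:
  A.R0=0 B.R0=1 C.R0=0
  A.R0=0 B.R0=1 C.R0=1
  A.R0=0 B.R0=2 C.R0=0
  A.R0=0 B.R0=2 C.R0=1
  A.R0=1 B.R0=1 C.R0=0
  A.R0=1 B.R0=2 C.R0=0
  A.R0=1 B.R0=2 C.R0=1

outcome vector order: (A.R0,B.R0,C.R0)
TSO (8): 0/1/0; 0/1/1; 0/2/0; 0/2/1; 1/1/0; 1/1/1; 1/2/0; 1/2/1
TSO∖claimed = {1/1/1}

missing: A.R0=1 B.R0=1 C.R0=1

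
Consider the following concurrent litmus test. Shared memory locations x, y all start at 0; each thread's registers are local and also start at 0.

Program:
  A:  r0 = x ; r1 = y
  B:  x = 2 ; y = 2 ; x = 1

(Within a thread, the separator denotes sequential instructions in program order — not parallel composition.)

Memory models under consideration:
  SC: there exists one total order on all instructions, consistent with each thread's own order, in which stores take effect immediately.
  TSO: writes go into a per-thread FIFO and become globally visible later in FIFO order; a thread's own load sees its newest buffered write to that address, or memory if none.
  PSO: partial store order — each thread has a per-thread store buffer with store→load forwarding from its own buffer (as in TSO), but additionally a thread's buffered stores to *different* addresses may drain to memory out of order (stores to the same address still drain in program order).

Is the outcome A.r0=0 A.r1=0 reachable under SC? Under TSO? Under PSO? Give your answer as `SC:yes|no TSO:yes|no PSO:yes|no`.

outcome vector order: (A.r0,A.r1)
SC: 5 outcomes — {00 02 12 20 22}
TSO: 5 outcomes — {00 02 12 20 22}
PSO: 6 outcomes — {00 02 10 12 20 22}
target 00 ∈ {SC,TSO,PSO}

SC:yes TSO:yes PSO:yes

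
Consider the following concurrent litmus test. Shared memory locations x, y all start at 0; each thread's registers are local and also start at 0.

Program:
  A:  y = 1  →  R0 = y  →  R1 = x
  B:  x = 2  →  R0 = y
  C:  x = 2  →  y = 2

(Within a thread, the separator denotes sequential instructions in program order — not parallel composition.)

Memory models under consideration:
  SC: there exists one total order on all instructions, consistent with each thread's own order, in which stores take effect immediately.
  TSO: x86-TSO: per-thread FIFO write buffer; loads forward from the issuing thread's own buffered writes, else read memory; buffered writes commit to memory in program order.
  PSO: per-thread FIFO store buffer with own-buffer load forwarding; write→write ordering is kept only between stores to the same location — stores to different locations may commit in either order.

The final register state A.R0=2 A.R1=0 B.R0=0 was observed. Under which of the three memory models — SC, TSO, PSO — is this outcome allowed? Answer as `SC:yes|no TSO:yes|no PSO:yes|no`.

outcome vector order: (A.R0,A.R1,B.R0)
SC (8): 1/0/1, 1/0/2, 1/2/0, 1/2/1, 1/2/2, 2/2/0, 2/2/1, 2/2/2
TSO (9): 1/0/0, 1/0/1, 1/0/2, 1/2/0, 1/2/1, 1/2/2, 2/2/0, 2/2/1, 2/2/2
PSO (12): 1/0/0, 1/0/1, 1/0/2, 1/2/0, 1/2/1, 1/2/2, 2/0/0, 2/0/1, 2/0/2, 2/2/0, 2/2/1, 2/2/2
target 2/0/0 ∈ {PSO}

SC:no TSO:no PSO:yes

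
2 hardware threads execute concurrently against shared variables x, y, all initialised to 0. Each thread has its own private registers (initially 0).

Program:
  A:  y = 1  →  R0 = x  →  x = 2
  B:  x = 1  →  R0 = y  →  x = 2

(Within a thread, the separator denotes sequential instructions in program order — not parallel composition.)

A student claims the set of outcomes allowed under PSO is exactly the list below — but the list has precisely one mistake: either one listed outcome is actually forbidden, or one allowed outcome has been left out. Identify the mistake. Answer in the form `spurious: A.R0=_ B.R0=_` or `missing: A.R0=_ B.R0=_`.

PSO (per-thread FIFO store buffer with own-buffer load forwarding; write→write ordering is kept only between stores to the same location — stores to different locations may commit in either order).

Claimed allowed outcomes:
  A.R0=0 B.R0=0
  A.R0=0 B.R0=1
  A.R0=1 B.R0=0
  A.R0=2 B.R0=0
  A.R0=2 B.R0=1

missing: A.R0=1 B.R0=1

outcome vector order: (A.R0,B.R0)
PSO (6): <0 0> <0 1> <1 0> <1 1> <2 0> <2 1>
PSO∖claimed = {<1 1>}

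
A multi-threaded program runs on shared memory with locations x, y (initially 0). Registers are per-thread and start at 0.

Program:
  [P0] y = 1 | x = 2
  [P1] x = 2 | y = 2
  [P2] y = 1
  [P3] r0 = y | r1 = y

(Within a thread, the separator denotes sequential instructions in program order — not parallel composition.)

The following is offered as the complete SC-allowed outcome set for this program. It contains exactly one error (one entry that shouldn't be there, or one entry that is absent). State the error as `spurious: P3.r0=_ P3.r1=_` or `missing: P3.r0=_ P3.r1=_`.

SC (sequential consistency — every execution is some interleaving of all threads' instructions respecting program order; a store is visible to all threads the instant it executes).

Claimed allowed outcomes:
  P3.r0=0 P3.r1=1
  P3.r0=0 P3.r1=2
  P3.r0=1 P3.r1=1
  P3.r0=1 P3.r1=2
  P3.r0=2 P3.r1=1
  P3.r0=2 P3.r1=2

missing: P3.r0=0 P3.r1=0

outcome vector order: (P3.r0,P3.r1)
SC (7): 0/0, 0/1, 0/2, 1/1, 1/2, 2/1, 2/2
SC∖claimed = {0/0}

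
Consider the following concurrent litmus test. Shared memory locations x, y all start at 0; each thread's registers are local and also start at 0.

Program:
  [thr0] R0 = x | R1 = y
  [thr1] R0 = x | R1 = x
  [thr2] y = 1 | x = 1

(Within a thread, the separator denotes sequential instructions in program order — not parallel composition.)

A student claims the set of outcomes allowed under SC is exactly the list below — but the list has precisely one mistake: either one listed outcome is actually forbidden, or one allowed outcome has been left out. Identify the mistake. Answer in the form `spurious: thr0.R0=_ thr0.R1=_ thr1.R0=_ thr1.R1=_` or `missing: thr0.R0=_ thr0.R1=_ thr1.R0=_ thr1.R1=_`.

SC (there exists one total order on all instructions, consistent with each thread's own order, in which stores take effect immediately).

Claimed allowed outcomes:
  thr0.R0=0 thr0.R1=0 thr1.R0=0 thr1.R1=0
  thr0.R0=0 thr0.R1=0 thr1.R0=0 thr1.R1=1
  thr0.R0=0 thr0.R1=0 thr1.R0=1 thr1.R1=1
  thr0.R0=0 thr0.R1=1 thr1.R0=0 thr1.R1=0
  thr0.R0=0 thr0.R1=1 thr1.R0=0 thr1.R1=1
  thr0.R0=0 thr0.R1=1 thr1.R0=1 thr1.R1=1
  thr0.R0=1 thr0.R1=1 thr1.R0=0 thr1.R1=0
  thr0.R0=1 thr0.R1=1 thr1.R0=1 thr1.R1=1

outcome vector order: (thr0.R0,thr0.R1,thr1.R0,thr1.R1)
SC: 9 outcomes — {0/0/0/0, 0/0/0/1, 0/0/1/1, 0/1/0/0, 0/1/0/1, 0/1/1/1, 1/1/0/0, 1/1/0/1, 1/1/1/1}
SC∖claimed = {1/1/0/1}

missing: thr0.R0=1 thr0.R1=1 thr1.R0=0 thr1.R1=1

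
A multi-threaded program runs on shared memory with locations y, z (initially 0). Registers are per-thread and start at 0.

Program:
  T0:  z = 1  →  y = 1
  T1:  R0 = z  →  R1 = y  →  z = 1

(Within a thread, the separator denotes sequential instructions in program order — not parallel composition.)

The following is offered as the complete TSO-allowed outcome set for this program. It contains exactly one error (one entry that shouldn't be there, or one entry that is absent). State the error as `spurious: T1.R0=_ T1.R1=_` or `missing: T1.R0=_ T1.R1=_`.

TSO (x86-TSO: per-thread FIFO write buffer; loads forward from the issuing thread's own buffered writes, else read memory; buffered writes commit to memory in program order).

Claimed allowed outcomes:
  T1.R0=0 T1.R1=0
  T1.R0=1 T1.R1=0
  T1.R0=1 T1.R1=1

missing: T1.R0=0 T1.R1=1

outcome vector order: (T1.R0,T1.R1)
TSO: 4 outcomes — {(0,0) (0,1) (1,0) (1,1)}
TSO∖claimed = {(0,1)}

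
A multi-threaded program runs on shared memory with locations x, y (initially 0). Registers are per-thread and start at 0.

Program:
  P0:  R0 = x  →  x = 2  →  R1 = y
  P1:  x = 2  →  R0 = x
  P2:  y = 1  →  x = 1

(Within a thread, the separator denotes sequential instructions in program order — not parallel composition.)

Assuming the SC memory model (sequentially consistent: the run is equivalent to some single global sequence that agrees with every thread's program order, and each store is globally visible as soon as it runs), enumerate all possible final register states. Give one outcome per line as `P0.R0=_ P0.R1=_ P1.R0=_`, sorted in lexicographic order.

outcome vector order: (P0.R0,P0.R1,P1.R0)
|SC outcomes| = 10

P0.R0=0 P0.R1=0 P1.R0=1
P0.R0=0 P0.R1=0 P1.R0=2
P0.R0=0 P0.R1=1 P1.R0=1
P0.R0=0 P0.R1=1 P1.R0=2
P0.R0=1 P0.R1=1 P1.R0=1
P0.R0=1 P0.R1=1 P1.R0=2
P0.R0=2 P0.R1=0 P1.R0=1
P0.R0=2 P0.R1=0 P1.R0=2
P0.R0=2 P0.R1=1 P1.R0=1
P0.R0=2 P0.R1=1 P1.R0=2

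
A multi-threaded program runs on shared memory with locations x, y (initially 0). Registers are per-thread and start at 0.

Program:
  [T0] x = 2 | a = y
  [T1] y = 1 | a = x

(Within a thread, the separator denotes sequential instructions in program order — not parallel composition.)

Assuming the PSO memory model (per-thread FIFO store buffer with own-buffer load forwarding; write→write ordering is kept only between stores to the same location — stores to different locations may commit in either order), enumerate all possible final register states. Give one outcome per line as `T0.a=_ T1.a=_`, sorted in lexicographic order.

outcome vector order: (T0.a,T1.a)
|PSO outcomes| = 4

T0.a=0 T1.a=0
T0.a=0 T1.a=2
T0.a=1 T1.a=0
T0.a=1 T1.a=2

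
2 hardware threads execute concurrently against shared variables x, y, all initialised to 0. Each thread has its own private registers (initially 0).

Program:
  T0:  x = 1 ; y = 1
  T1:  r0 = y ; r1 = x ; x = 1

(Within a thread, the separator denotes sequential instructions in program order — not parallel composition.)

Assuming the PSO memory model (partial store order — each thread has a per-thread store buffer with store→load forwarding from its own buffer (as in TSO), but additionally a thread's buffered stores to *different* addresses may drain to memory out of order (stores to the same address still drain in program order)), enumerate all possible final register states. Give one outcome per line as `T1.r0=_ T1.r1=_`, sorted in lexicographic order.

outcome vector order: (T1.r0,T1.r1)
|PSO outcomes| = 4

T1.r0=0 T1.r1=0
T1.r0=0 T1.r1=1
T1.r0=1 T1.r1=0
T1.r0=1 T1.r1=1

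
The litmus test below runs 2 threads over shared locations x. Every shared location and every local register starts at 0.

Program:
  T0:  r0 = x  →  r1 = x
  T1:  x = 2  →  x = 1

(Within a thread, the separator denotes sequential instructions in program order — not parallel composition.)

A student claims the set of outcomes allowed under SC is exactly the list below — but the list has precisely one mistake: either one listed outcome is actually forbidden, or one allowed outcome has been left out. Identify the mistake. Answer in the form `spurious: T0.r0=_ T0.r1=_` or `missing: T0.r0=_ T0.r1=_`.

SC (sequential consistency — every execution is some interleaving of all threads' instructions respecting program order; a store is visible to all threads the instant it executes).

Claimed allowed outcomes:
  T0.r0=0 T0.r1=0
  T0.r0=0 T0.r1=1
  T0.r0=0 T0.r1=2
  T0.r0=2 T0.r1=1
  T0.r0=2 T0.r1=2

missing: T0.r0=1 T0.r1=1

outcome vector order: (T0.r0,T0.r1)
[SC] allowed = {0/0; 0/1; 0/2; 1/1; 2/1; 2/2}
SC∖claimed = {1/1}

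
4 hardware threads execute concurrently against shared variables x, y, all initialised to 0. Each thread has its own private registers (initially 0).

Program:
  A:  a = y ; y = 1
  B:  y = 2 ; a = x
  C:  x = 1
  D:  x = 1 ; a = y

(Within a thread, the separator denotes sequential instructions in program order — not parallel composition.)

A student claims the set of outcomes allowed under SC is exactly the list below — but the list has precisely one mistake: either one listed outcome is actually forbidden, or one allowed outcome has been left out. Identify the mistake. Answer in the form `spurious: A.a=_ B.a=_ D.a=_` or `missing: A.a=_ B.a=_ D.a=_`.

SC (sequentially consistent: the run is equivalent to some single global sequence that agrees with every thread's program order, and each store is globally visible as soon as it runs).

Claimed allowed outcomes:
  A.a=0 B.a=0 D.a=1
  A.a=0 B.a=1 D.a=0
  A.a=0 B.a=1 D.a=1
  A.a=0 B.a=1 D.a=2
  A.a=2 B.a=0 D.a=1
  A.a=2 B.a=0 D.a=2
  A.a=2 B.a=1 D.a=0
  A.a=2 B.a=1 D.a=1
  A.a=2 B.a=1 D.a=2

missing: A.a=0 B.a=0 D.a=2

outcome vector order: (A.a,B.a,D.a)
under SC → <0 0 1>, <0 0 2>, <0 1 0>, <0 1 1>, <0 1 2>, <2 0 1>, <2 0 2>, <2 1 0>, <2 1 1>, <2 1 2>
SC∖claimed = {<0 0 2>}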